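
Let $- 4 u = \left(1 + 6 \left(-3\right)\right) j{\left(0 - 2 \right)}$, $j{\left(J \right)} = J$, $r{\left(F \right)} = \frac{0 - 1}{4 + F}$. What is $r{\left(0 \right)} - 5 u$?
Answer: $\frac{169}{4} \approx 42.25$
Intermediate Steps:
$r{\left(F \right)} = - \frac{1}{4 + F}$
$u = - \frac{17}{2}$ ($u = - \frac{\left(1 + 6 \left(-3\right)\right) \left(0 - 2\right)}{4} = - \frac{\left(1 - 18\right) \left(-2\right)}{4} = - \frac{\left(-17\right) \left(-2\right)}{4} = \left(- \frac{1}{4}\right) 34 = - \frac{17}{2} \approx -8.5$)
$r{\left(0 \right)} - 5 u = - \frac{1}{4 + 0} - - \frac{85}{2} = - \frac{1}{4} + \frac{85}{2} = \frac{169}{4}$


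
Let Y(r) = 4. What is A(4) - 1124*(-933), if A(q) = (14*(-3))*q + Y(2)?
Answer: 1048528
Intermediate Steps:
A(q) = 4 - 42*q (A(q) = (14*(-3))*q + 4 = -42*q + 4 = 4 - 42*q)
A(4) - 1124*(-933) = (4 - 42*4) - 1124*(-933) = (4 - 168) + 1048692 = -164 + 1048692 = 1048528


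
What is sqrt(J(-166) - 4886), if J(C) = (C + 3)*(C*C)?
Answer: I*sqrt(4496514) ≈ 2120.5*I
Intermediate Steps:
J(C) = C**2*(3 + C) (J(C) = (3 + C)*C**2 = C**2*(3 + C))
sqrt(J(-166) - 4886) = sqrt((-166)**2*(3 - 166) - 4886) = sqrt(27556*(-163) - 4886) = sqrt(-4491628 - 4886) = sqrt(-4496514) = I*sqrt(4496514)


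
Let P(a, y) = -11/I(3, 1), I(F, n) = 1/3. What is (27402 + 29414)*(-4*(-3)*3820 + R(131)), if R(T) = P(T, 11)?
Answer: 2602570512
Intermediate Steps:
I(F, n) = ⅓
P(a, y) = -33 (P(a, y) = -11/⅓ = -11*3 = -33)
R(T) = -33
(27402 + 29414)*(-4*(-3)*3820 + R(131)) = (27402 + 29414)*(-4*(-3)*3820 - 33) = 56816*(12*3820 - 33) = 56816*(45840 - 33) = 56816*45807 = 2602570512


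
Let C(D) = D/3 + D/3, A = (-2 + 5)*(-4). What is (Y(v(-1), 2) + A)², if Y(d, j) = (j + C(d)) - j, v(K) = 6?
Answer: 64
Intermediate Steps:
A = -12 (A = 3*(-4) = -12)
C(D) = 2*D/3 (C(D) = D*(⅓) + D*(⅓) = D/3 + D/3 = 2*D/3)
Y(d, j) = 2*d/3 (Y(d, j) = (j + 2*d/3) - j = 2*d/3)
(Y(v(-1), 2) + A)² = ((⅔)*6 - 12)² = (4 - 12)² = (-8)² = 64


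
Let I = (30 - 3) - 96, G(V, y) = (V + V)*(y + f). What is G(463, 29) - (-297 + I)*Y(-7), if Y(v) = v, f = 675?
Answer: 649342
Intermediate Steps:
G(V, y) = 2*V*(675 + y) (G(V, y) = (V + V)*(y + 675) = (2*V)*(675 + y) = 2*V*(675 + y))
I = -69 (I = 27 - 96 = -69)
G(463, 29) - (-297 + I)*Y(-7) = 2*463*(675 + 29) - (-297 - 69)*(-7) = 2*463*704 - (-366)*(-7) = 651904 - 1*2562 = 651904 - 2562 = 649342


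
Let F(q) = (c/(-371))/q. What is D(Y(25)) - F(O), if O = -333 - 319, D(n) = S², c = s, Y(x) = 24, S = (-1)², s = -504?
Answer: 8657/8639 ≈ 1.0021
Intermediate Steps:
S = 1
c = -504
D(n) = 1 (D(n) = 1² = 1)
O = -652
F(q) = 72/(53*q) (F(q) = (-504/(-371))/q = (-504*(-1/371))/q = 72/(53*q))
D(Y(25)) - F(O) = 1 - 72/(53*(-652)) = 1 - 72*(-1)/(53*652) = 1 - 1*(-18/8639) = 1 + 18/8639 = 8657/8639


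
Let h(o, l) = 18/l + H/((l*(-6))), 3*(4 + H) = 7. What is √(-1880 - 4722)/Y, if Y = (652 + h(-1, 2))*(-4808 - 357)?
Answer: -36*I*√6602/122932165 ≈ -2.3794e-5*I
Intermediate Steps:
H = -5/3 (H = -4 + (⅓)*7 = -4 + 7/3 = -5/3 ≈ -1.6667)
h(o, l) = 329/(18*l) (h(o, l) = 18/l - 5*(-1/(6*l))/3 = 18/l - (-5)/(18*l) = 18/l + 5/(18*l) = 329/(18*l))
Y = -122932165/36 (Y = (652 + (329/18)/2)*(-4808 - 357) = (652 + (329/18)*(½))*(-5165) = (652 + 329/36)*(-5165) = (23801/36)*(-5165) = -122932165/36 ≈ -3.4148e+6)
√(-1880 - 4722)/Y = √(-1880 - 4722)/(-122932165/36) = √(-6602)*(-36/122932165) = (I*√6602)*(-36/122932165) = -36*I*√6602/122932165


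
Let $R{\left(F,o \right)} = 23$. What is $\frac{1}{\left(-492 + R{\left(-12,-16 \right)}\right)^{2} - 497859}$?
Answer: $- \frac{1}{277898} \approx -3.5984 \cdot 10^{-6}$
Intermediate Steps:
$\frac{1}{\left(-492 + R{\left(-12,-16 \right)}\right)^{2} - 497859} = \frac{1}{\left(-492 + 23\right)^{2} - 497859} = \frac{1}{\left(-469\right)^{2} - 497859} = \frac{1}{219961 - 497859} = \frac{1}{-277898} = - \frac{1}{277898}$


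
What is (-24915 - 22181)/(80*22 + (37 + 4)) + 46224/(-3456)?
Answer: -569475/14408 ≈ -39.525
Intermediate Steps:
(-24915 - 22181)/(80*22 + (37 + 4)) + 46224/(-3456) = -47096/(1760 + 41) + 46224*(-1/3456) = -47096/1801 - 107/8 = -569475/14408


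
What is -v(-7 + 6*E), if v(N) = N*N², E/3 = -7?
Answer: 2352637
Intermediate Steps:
E = -21 (E = 3*(-7) = -21)
v(N) = N³
-v(-7 + 6*E) = -(-7 + 6*(-21))³ = -(-7 - 126)³ = -1*(-133)³ = -1*(-2352637) = 2352637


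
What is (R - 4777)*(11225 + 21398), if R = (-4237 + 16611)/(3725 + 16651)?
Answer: -1587496804847/10188 ≈ -1.5582e+8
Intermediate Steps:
R = 6187/10188 (R = 12374/20376 = 12374*(1/20376) = 6187/10188 ≈ 0.60728)
(R - 4777)*(11225 + 21398) = (6187/10188 - 4777)*(11225 + 21398) = -48661889/10188*32623 = -1587496804847/10188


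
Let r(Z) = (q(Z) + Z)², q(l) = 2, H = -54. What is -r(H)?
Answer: -2704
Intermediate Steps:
r(Z) = (2 + Z)²
-r(H) = -(2 - 54)² = -1*(-52)² = -1*2704 = -2704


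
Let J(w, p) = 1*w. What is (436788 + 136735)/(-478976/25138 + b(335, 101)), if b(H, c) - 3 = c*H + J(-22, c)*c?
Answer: 7208610587/397142016 ≈ 18.151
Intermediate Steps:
J(w, p) = w
b(H, c) = 3 - 22*c + H*c (b(H, c) = 3 + (c*H - 22*c) = 3 + (H*c - 22*c) = 3 + (-22*c + H*c) = 3 - 22*c + H*c)
(436788 + 136735)/(-478976/25138 + b(335, 101)) = (436788 + 136735)/(-478976/25138 + (3 - 22*101 + 335*101)) = 573523/(-478976*1/25138 + (3 - 2222 + 33835)) = 573523/(-239488/12569 + 31616) = 573523/(397142016/12569) = 573523*(12569/397142016) = 7208610587/397142016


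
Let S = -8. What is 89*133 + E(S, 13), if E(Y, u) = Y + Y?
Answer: 11821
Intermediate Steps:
E(Y, u) = 2*Y
89*133 + E(S, 13) = 89*133 + 2*(-8) = 11837 - 16 = 11821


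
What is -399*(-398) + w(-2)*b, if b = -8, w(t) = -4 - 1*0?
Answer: 158834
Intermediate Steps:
w(t) = -4 (w(t) = -4 + 0 = -4)
-399*(-398) + w(-2)*b = -399*(-398) - 4*(-8) = 158802 + 32 = 158834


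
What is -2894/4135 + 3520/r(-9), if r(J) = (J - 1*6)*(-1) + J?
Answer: 7268918/12405 ≈ 585.97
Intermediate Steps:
r(J) = 6 (r(J) = (J - 6)*(-1) + J = (-6 + J)*(-1) + J = (6 - J) + J = 6)
-2894/4135 + 3520/r(-9) = -2894/4135 + 3520/6 = -2894*1/4135 + 3520*(⅙) = -2894/4135 + 1760/3 = 7268918/12405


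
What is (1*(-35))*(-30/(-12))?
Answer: -175/2 ≈ -87.500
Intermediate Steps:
(1*(-35))*(-30/(-12)) = -(-1050)*(-1)/12 = -35*5/2 = -175/2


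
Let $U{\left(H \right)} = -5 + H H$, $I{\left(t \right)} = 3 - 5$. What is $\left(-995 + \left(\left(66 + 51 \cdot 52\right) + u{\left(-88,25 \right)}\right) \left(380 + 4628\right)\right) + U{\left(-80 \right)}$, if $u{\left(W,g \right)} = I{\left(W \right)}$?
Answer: $13607128$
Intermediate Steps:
$I{\left(t \right)} = -2$
$u{\left(W,g \right)} = -2$
$U{\left(H \right)} = -5 + H^{2}$
$\left(-995 + \left(\left(66 + 51 \cdot 52\right) + u{\left(-88,25 \right)}\right) \left(380 + 4628\right)\right) + U{\left(-80 \right)} = \left(-995 + \left(\left(66 + 51 \cdot 52\right) - 2\right) \left(380 + 4628\right)\right) - \left(5 - \left(-80\right)^{2}\right) = \left(-995 + \left(\left(66 + 2652\right) - 2\right) 5008\right) + \left(-5 + 6400\right) = \left(-995 + \left(2718 - 2\right) 5008\right) + 6395 = \left(-995 + 2716 \cdot 5008\right) + 6395 = \left(-995 + 13601728\right) + 6395 = 13600733 + 6395 = 13607128$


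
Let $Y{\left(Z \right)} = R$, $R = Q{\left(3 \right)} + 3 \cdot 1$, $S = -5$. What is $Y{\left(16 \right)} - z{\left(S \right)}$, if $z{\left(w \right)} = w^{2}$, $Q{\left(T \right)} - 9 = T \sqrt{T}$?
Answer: $-13 + 3 \sqrt{3} \approx -7.8038$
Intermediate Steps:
$Q{\left(T \right)} = 9 + T^{\frac{3}{2}}$ ($Q{\left(T \right)} = 9 + T \sqrt{T} = 9 + T^{\frac{3}{2}}$)
$R = 12 + 3 \sqrt{3}$ ($R = \left(9 + 3^{\frac{3}{2}}\right) + 3 \cdot 1 = \left(9 + 3 \sqrt{3}\right) + 3 = 12 + 3 \sqrt{3} \approx 17.196$)
$Y{\left(Z \right)} = 12 + 3 \sqrt{3}$
$Y{\left(16 \right)} - z{\left(S \right)} = \left(12 + 3 \sqrt{3}\right) - \left(-5\right)^{2} = \left(12 + 3 \sqrt{3}\right) - 25 = -13 + 3 \sqrt{3}$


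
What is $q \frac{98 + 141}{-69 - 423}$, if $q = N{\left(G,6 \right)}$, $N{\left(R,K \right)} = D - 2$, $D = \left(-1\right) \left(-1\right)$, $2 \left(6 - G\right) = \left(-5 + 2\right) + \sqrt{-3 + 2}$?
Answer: $\frac{239}{492} \approx 0.48577$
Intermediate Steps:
$G = \frac{15}{2} - \frac{i}{2}$ ($G = 6 - \frac{\left(-5 + 2\right) + \sqrt{-3 + 2}}{2} = 6 - \frac{-3 + \sqrt{-1}}{2} = 6 - \frac{-3 + i}{2} = 6 + \left(\frac{3}{2} - \frac{i}{2}\right) = \frac{15}{2} - \frac{i}{2} \approx 7.5 - 0.5 i$)
$D = 1$
$N{\left(R,K \right)} = -1$ ($N{\left(R,K \right)} = 1 - 2 = -1$)
$q = -1$
$q \frac{98 + 141}{-69 - 423} = - \frac{98 + 141}{-69 - 423} = - \frac{239}{-492} = - \frac{239 \left(-1\right)}{492} = \left(-1\right) \left(- \frac{239}{492}\right) = \frac{239}{492}$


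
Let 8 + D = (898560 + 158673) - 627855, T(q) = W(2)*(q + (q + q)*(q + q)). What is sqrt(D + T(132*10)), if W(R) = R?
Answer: 7*sqrt(293290) ≈ 3790.9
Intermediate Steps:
T(q) = 2*q + 8*q**2 (T(q) = 2*(q + (q + q)*(q + q)) = 2*(q + (2*q)*(2*q)) = 2*(q + 4*q**2) = 2*q + 8*q**2)
D = 429370 (D = -8 + ((898560 + 158673) - 627855) = -8 + (1057233 - 627855) = -8 + 429378 = 429370)
sqrt(D + T(132*10)) = sqrt(429370 + 2*(132*10)*(1 + 4*(132*10))) = sqrt(429370 + 2*1320*(1 + 4*1320)) = sqrt(429370 + 2*1320*(1 + 5280)) = sqrt(429370 + 2*1320*5281) = sqrt(429370 + 13941840) = sqrt(14371210) = 7*sqrt(293290)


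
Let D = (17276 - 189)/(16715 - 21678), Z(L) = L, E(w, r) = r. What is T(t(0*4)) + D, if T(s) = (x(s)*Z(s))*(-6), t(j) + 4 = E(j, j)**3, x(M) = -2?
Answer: -36473/709 ≈ -51.443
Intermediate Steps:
t(j) = -4 + j**3
T(s) = 12*s (T(s) = -2*s*(-6) = 12*s)
D = -2441/709 (D = 17087/(-4963) = 17087*(-1/4963) = -2441/709 ≈ -3.4429)
T(t(0*4)) + D = 12*(-4 + (0*4)**3) - 2441/709 = 12*(-4 + 0**3) - 2441/709 = 12*(-4 + 0) - 2441/709 = 12*(-4) - 2441/709 = -48 - 2441/709 = -36473/709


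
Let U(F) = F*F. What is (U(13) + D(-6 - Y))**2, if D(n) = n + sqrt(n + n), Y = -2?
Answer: 27217 + 660*I*sqrt(2) ≈ 27217.0 + 933.38*I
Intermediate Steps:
U(F) = F**2
D(n) = n + sqrt(2)*sqrt(n) (D(n) = n + sqrt(2*n) = n + sqrt(2)*sqrt(n))
(U(13) + D(-6 - Y))**2 = (13**2 + ((-6 - 1*(-2)) + sqrt(2)*sqrt(-6 - 1*(-2))))**2 = (169 + ((-6 + 2) + sqrt(2)*sqrt(-6 + 2)))**2 = (169 + (-4 + sqrt(2)*sqrt(-4)))**2 = (169 + (-4 + sqrt(2)*(2*I)))**2 = (169 + (-4 + 2*I*sqrt(2)))**2 = (165 + 2*I*sqrt(2))**2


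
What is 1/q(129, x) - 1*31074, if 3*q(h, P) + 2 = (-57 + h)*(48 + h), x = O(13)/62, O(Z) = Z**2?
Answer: -395944905/12742 ≈ -31074.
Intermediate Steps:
x = 169/62 (x = 13**2/62 = 169*(1/62) = 169/62 ≈ 2.7258)
q(h, P) = -2/3 + (-57 + h)*(48 + h)/3 (q(h, P) = -2/3 + ((-57 + h)*(48 + h))/3 = -2/3 + (-57 + h)*(48 + h)/3)
1/q(129, x) - 1*31074 = 1/(-2738/3 - 3*129 + (1/3)*129**2) - 1*31074 = 1/(-2738/3 - 387 + (1/3)*16641) - 31074 = 1/(-2738/3 - 387 + 5547) - 31074 = 1/(12742/3) - 31074 = 3/12742 - 31074 = -395944905/12742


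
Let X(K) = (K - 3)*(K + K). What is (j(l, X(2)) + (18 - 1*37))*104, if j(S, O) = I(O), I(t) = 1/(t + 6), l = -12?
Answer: -1924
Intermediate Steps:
X(K) = 2*K*(-3 + K) (X(K) = (-3 + K)*(2*K) = 2*K*(-3 + K))
I(t) = 1/(6 + t)
j(S, O) = 1/(6 + O)
(j(l, X(2)) + (18 - 1*37))*104 = (1/(6 + 2*2*(-3 + 2)) + (18 - 1*37))*104 = (1/(6 + 2*2*(-1)) + (18 - 37))*104 = (1/(6 - 4) - 19)*104 = (1/2 - 19)*104 = (½ - 19)*104 = -37/2*104 = -1924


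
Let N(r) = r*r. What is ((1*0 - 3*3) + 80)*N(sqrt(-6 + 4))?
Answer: -142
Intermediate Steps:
N(r) = r**2
((1*0 - 3*3) + 80)*N(sqrt(-6 + 4)) = ((1*0 - 3*3) + 80)*(sqrt(-6 + 4))**2 = ((0 - 9) + 80)*(sqrt(-2))**2 = (-9 + 80)*(I*sqrt(2))**2 = 71*(-2) = -142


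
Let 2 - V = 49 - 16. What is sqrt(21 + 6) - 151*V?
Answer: 4681 + 3*sqrt(3) ≈ 4686.2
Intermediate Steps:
V = -31 (V = 2 - (49 - 16) = 2 - 1*33 = 2 - 33 = -31)
sqrt(21 + 6) - 151*V = sqrt(21 + 6) - 151*(-31) = sqrt(27) + 4681 = 3*sqrt(3) + 4681 = 4681 + 3*sqrt(3)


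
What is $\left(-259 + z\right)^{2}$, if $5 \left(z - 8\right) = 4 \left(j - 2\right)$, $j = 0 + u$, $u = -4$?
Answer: $\frac{1635841}{25} \approx 65434.0$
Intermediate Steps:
$j = -4$ ($j = 0 - 4 = -4$)
$z = \frac{16}{5}$ ($z = 8 + \frac{4 \left(-4 - 2\right)}{5} = 8 + \frac{4 \left(-6\right)}{5} = 8 + \frac{1}{5} \left(-24\right) = 8 - \frac{24}{5} = \frac{16}{5} \approx 3.2$)
$\left(-259 + z\right)^{2} = \left(-259 + \frac{16}{5}\right)^{2} = \left(- \frac{1279}{5}\right)^{2} = \frac{1635841}{25}$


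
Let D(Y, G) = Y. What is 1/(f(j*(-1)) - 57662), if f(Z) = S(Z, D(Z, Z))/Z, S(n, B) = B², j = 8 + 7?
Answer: -1/57677 ≈ -1.7338e-5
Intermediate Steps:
j = 15
f(Z) = Z (f(Z) = Z²/Z = Z)
1/(f(j*(-1)) - 57662) = 1/(15*(-1) - 57662) = 1/(-15 - 57662) = 1/(-57677) = -1/57677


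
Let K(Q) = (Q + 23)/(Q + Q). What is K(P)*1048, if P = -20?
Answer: -393/5 ≈ -78.600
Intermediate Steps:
K(Q) = (23 + Q)/(2*Q) (K(Q) = (23 + Q)/((2*Q)) = (23 + Q)*(1/(2*Q)) = (23 + Q)/(2*Q))
K(P)*1048 = ((½)*(23 - 20)/(-20))*1048 = ((½)*(-1/20)*3)*1048 = -3/40*1048 = -393/5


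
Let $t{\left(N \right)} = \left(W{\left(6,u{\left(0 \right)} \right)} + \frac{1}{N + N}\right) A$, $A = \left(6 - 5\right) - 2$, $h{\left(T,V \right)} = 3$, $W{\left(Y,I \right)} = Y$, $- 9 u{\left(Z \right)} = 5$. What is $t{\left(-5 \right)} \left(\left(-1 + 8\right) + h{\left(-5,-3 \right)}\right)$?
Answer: $-59$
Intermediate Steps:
$u{\left(Z \right)} = - \frac{5}{9}$ ($u{\left(Z \right)} = \left(- \frac{1}{9}\right) 5 = - \frac{5}{9}$)
$A = -1$ ($A = 1 - 2 = -1$)
$t{\left(N \right)} = -6 - \frac{1}{2 N}$ ($t{\left(N \right)} = \left(6 + \frac{1}{N + N}\right) \left(-1\right) = \left(6 + \frac{1}{2 N}\right) \left(-1\right) = -6 - \frac{1}{2 N}$)
$t{\left(-5 \right)} \left(\left(-1 + 8\right) + h{\left(-5,-3 \right)}\right) = \left(-6 - \frac{1}{2 \left(-5\right)}\right) \left(\left(-1 + 8\right) + 3\right) = \left(-6 - - \frac{1}{10}\right) \left(7 + 3\right) = \left(-6 + \frac{1}{10}\right) 10 = \left(- \frac{59}{10}\right) 10 = -59$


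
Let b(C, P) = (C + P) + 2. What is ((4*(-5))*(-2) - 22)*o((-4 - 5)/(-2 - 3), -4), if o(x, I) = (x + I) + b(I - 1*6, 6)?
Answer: -378/5 ≈ -75.600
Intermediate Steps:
b(C, P) = 2 + C + P
o(x, I) = 2 + x + 2*I (o(x, I) = (x + I) + (2 + (I - 1*6) + 6) = (I + x) + (2 + (I - 6) + 6) = (I + x) + (2 + (-6 + I) + 6) = (I + x) + (2 + I) = 2 + x + 2*I)
((4*(-5))*(-2) - 22)*o((-4 - 5)/(-2 - 3), -4) = ((4*(-5))*(-2) - 22)*(2 + (-4 - 5)/(-2 - 3) + 2*(-4)) = (-20*(-2) - 22)*(2 - 9/(-5) - 8) = (40 - 22)*(2 - 9*(-⅕) - 8) = 18*(2 + 9/5 - 8) = 18*(-21/5) = -378/5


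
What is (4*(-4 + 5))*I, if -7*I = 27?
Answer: -108/7 ≈ -15.429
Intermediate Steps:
I = -27/7 (I = -⅐*27 = -27/7 ≈ -3.8571)
(4*(-4 + 5))*I = (4*(-4 + 5))*(-27/7) = (4*1)*(-27/7) = 4*(-27/7) = -108/7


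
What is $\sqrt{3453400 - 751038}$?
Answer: $\sqrt{2702362} \approx 1643.9$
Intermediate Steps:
$\sqrt{3453400 - 751038} = \sqrt{2702362}$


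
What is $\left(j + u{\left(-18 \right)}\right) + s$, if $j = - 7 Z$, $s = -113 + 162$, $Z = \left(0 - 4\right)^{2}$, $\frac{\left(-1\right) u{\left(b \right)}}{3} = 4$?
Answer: $-75$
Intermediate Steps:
$u{\left(b \right)} = -12$ ($u{\left(b \right)} = \left(-3\right) 4 = -12$)
$Z = 16$ ($Z = \left(-4\right)^{2} = 16$)
$s = 49$
$j = -112$ ($j = \left(-7\right) 16 = -112$)
$\left(j + u{\left(-18 \right)}\right) + s = \left(-112 - 12\right) + 49 = -124 + 49 = -75$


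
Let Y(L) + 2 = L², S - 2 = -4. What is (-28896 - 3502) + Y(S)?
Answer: -32396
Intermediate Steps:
S = -2 (S = 2 - 4 = -2)
Y(L) = -2 + L²
(-28896 - 3502) + Y(S) = (-28896 - 3502) + (-2 + (-2)²) = -32398 + (-2 + 4) = -32398 + 2 = -32396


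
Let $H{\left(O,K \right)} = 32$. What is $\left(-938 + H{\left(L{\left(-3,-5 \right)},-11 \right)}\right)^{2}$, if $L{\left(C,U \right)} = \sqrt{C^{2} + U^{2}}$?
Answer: $820836$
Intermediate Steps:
$\left(-938 + H{\left(L{\left(-3,-5 \right)},-11 \right)}\right)^{2} = \left(-938 + 32\right)^{2} = \left(-906\right)^{2} = 820836$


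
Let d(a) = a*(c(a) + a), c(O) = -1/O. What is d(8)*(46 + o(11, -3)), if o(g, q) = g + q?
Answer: 3402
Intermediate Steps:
d(a) = a*(a - 1/a) (d(a) = a*(-1/a + a) = a*(a - 1/a))
d(8)*(46 + o(11, -3)) = (-1 + 8²)*(46 + (11 - 3)) = (-1 + 64)*(46 + 8) = 63*54 = 3402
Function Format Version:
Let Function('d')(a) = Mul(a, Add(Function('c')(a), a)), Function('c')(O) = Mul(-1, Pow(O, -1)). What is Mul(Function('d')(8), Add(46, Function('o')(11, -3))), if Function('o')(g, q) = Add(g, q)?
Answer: 3402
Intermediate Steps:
Function('d')(a) = Mul(a, Add(a, Mul(-1, Pow(a, -1)))) (Function('d')(a) = Mul(a, Add(Mul(-1, Pow(a, -1)), a)) = Mul(a, Add(a, Mul(-1, Pow(a, -1)))))
Mul(Function('d')(8), Add(46, Function('o')(11, -3))) = Mul(Add(-1, Pow(8, 2)), Add(46, Add(11, -3))) = Mul(Add(-1, 64), Add(46, 8)) = Mul(63, 54) = 3402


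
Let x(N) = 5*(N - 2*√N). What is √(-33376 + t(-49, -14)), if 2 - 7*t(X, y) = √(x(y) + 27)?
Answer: √(-1635410 - 7*√(-43 - 10*I*√14))/7 ≈ 0.0027646 + 182.69*I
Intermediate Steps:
x(N) = -10*√N + 5*N
t(X, y) = 2/7 - √(27 - 10*√y + 5*y)/7 (t(X, y) = 2/7 - √((-10*√y + 5*y) + 27)/7 = 2/7 - √(27 - 10*√y + 5*y)/7)
√(-33376 + t(-49, -14)) = √(-33376 + (2/7 - √(27 - 10*I*√14 + 5*(-14))/7)) = √(-33376 + (2/7 - √(27 - 10*I*√14 - 70)/7)) = √(-33376 + (2/7 - √(-43 - 10*I*√14)/7)) = √(-233630/7 - √(-43 - 10*I*√14)/7)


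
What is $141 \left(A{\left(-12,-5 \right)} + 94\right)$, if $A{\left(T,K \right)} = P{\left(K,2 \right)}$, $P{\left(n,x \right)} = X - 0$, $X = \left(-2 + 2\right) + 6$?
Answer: $14100$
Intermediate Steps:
$X = 6$ ($X = 0 + 6 = 6$)
$P{\left(n,x \right)} = 6$ ($P{\left(n,x \right)} = 6 - 0 = 6 + 0 = 6$)
$A{\left(T,K \right)} = 6$
$141 \left(A{\left(-12,-5 \right)} + 94\right) = 141 \left(6 + 94\right) = 141 \cdot 100 = 14100$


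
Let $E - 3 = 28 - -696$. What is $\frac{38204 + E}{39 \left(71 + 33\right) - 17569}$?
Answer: $- \frac{38931}{13513} \approx -2.881$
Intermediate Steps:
$E = 727$ ($E = 3 + \left(28 - -696\right) = 3 + \left(28 + 696\right) = 3 + 724 = 727$)
$\frac{38204 + E}{39 \left(71 + 33\right) - 17569} = \frac{38204 + 727}{39 \left(71 + 33\right) - 17569} = \frac{38931}{39 \cdot 104 - 17569} = \frac{38931}{4056 - 17569} = \frac{38931}{-13513} = 38931 \left(- \frac{1}{13513}\right) = - \frac{38931}{13513}$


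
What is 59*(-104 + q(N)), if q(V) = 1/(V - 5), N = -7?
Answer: -73691/12 ≈ -6140.9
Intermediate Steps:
q(V) = 1/(-5 + V)
59*(-104 + q(N)) = 59*(-104 + 1/(-5 - 7)) = 59*(-104 + 1/(-12)) = 59*(-104 - 1/12) = 59*(-1249/12) = -73691/12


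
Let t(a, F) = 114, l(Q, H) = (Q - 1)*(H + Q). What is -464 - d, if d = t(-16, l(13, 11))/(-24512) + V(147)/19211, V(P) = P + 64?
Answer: -109250298413/235450016 ≈ -464.01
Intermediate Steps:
l(Q, H) = (-1 + Q)*(H + Q)
V(P) = 64 + P
d = 1490989/235450016 (d = 114/(-24512) + (64 + 147)/19211 = 114*(-1/24512) + 211*(1/19211) = -57/12256 + 211/19211 = 1490989/235450016 ≈ 0.0063325)
-464 - d = -464 - 1*1490989/235450016 = -464 - 1490989/235450016 = -109250298413/235450016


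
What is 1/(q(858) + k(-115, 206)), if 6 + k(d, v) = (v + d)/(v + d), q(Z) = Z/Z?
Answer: -1/4 ≈ -0.25000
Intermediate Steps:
q(Z) = 1
k(d, v) = -5 (k(d, v) = -6 + (v + d)/(v + d) = -6 + (d + v)/(d + v) = -6 + 1 = -5)
1/(q(858) + k(-115, 206)) = 1/(1 - 5) = 1/(-4) = -1/4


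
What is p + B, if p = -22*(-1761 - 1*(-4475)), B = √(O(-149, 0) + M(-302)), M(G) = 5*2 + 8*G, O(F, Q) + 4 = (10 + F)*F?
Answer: -59708 + √18301 ≈ -59573.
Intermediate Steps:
O(F, Q) = -4 + F*(10 + F) (O(F, Q) = -4 + (10 + F)*F = -4 + F*(10 + F))
M(G) = 10 + 8*G
B = √18301 (B = √((-4 + (-149)² + 10*(-149)) + (10 + 8*(-302))) = √((-4 + 22201 - 1490) + (10 - 2416)) = √(20707 - 2406) = √18301 ≈ 135.28)
p = -59708 (p = -22*(-1761 + 4475) = -22*2714 = -59708)
p + B = -59708 + √18301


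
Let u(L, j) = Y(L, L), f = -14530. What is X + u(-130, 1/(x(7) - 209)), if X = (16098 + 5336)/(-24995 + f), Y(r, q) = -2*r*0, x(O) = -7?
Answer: -21434/39525 ≈ -0.54229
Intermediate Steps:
Y(r, q) = 0
u(L, j) = 0
X = -21434/39525 (X = (16098 + 5336)/(-24995 - 14530) = 21434/(-39525) = 21434*(-1/39525) = -21434/39525 ≈ -0.54229)
X + u(-130, 1/(x(7) - 209)) = -21434/39525 + 0 = -21434/39525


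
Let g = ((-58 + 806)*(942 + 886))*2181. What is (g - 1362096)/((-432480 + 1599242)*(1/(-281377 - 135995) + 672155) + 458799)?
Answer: 622054394149248/163661029472932193 ≈ 0.0038009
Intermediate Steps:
g = 2982177264 (g = (748*1828)*2181 = 1367344*2181 = 2982177264)
(g - 1362096)/((-432480 + 1599242)*(1/(-281377 - 135995) + 672155) + 458799) = (2982177264 - 1362096)/((-432480 + 1599242)*(1/(-281377 - 135995) + 672155) + 458799) = 2980815168/(1166762*(1/(-417372) + 672155) + 458799) = 2980815168/(1166762*(-1/417372 + 672155) + 458799) = 2980815168/(1166762*(280538676659/417372) + 458799) = 2980815168/(163660933728004079/208686 + 458799) = 2980815168/(163661029472932193/208686) = 2980815168*(208686/163661029472932193) = 622054394149248/163661029472932193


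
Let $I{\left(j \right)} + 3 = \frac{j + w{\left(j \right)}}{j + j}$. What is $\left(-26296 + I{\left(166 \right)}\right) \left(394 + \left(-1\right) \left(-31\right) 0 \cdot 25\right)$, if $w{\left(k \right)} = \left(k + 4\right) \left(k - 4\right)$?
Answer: $- \frac{857300857}{83} \approx -1.0329 \cdot 10^{7}$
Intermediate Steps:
$w{\left(k \right)} = \left(-4 + k\right) \left(4 + k\right)$ ($w{\left(k \right)} = \left(4 + k\right) \left(-4 + k\right) = \left(-4 + k\right) \left(4 + k\right)$)
$I{\left(j \right)} = -3 + \frac{-16 + j + j^{2}}{2 j}$ ($I{\left(j \right)} = -3 + \frac{j + \left(-16 + j^{2}\right)}{j + j} = -3 + \frac{-16 + j + j^{2}}{2 j}$)
$\left(-26296 + I{\left(166 \right)}\right) \left(394 + \left(-1\right) \left(-31\right) 0 \cdot 25\right) = \left(-26296 - \left(- \frac{161}{2} + \frac{4}{83}\right)\right) \left(394 + \left(-1\right) \left(-31\right) 0 \cdot 25\right) = \left(-26296 - - \frac{13355}{166}\right) \left(394 + 31 \cdot 0 \cdot 25\right) = \left(-26296 - - \frac{13355}{166}\right) \left(394 + 0 \cdot 25\right) = \left(-26296 + \frac{13355}{166}\right) \left(394 + 0\right) = \left(- \frac{4351781}{166}\right) 394 = - \frac{857300857}{83}$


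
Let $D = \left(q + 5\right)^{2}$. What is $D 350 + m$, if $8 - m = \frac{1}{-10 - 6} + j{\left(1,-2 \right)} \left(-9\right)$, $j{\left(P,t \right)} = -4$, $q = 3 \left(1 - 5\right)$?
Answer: $\frac{273953}{16} \approx 17122.0$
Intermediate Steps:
$q = -12$ ($q = 3 \left(-4\right) = -12$)
$D = 49$ ($D = \left(-12 + 5\right)^{2} = \left(-7\right)^{2} = 49$)
$m = - \frac{447}{16}$ ($m = 8 - \left(\frac{1}{-10 - 6} - -36\right) = 8 - \left(\frac{1}{-16} + 36\right) = 8 - \left(- \frac{1}{16} + 36\right) = 8 - \frac{575}{16} = - \frac{447}{16} \approx -27.938$)
$D 350 + m = 49 \cdot 350 - \frac{447}{16} = 17150 - \frac{447}{16} = \frac{273953}{16}$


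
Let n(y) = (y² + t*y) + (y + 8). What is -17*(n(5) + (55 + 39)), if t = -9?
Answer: -1479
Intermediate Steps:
n(y) = 8 + y² - 8*y (n(y) = (y² - 9*y) + (y + 8) = (y² - 9*y) + (8 + y) = 8 + y² - 8*y)
-17*(n(5) + (55 + 39)) = -17*((8 + 5² - 8*5) + (55 + 39)) = -17*((8 + 25 - 40) + 94) = -17*(-7 + 94) = -17*87 = -1479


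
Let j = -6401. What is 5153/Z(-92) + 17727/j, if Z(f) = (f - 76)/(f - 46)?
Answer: 758143763/179228 ≈ 4230.1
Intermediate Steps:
Z(f) = (-76 + f)/(-46 + f)
5153/Z(-92) + 17727/j = 5153/(((-76 - 92)/(-46 - 92))) + 17727/(-6401) = 5153/((-168/(-138))) + 17727*(-1/6401) = 5153/((-1/138*(-168))) - 17727/6401 = 5153/(28/23) - 17727/6401 = 5153*(23/28) - 17727/6401 = 118519/28 - 17727/6401 = 758143763/179228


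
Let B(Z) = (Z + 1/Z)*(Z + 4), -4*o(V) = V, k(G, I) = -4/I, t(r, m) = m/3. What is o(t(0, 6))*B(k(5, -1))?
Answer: -17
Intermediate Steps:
t(r, m) = m/3 (t(r, m) = m*(1/3) = m/3)
o(V) = -V/4
B(Z) = (4 + Z)*(Z + 1/Z) (B(Z) = (Z + 1/Z)*(4 + Z) = (4 + Z)*(Z + 1/Z))
o(t(0, 6))*B(k(5, -1)) = (-6/12)*(1 + (-4/(-1))**2 + 4*(-4/(-1)) + 4/((-4/(-1)))) = (-1/4*2)*(1 + (-4*(-1))**2 + 4*(-4*(-1)) + 4/((-4*(-1)))) = -(1 + 4**2 + 4*4 + 4/4)/2 = -(1 + 16 + 16 + 4*(1/4))/2 = -(1 + 16 + 16 + 1)/2 = -1/2*34 = -17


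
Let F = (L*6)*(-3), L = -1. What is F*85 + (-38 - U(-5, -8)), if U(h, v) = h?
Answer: 1497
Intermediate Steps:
F = 18 (F = -1*6*(-3) = -6*(-3) = 18)
F*85 + (-38 - U(-5, -8)) = 18*85 + (-38 - 1*(-5)) = 1530 + (-38 + 5) = 1530 - 33 = 1497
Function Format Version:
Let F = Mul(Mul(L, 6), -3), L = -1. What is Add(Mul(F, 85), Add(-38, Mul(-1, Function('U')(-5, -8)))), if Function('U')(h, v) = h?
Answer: 1497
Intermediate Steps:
F = 18 (F = Mul(Mul(-1, 6), -3) = Mul(-6, -3) = 18)
Add(Mul(F, 85), Add(-38, Mul(-1, Function('U')(-5, -8)))) = Add(Mul(18, 85), Add(-38, Mul(-1, -5))) = Add(1530, Add(-38, 5)) = Add(1530, -33) = 1497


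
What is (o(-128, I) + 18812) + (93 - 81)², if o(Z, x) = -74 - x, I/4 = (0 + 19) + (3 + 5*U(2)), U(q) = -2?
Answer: 18834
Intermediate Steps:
I = 48 (I = 4*((0 + 19) + (3 + 5*(-2))) = 4*(19 + (3 - 10)) = 4*(19 - 7) = 4*12 = 48)
(o(-128, I) + 18812) + (93 - 81)² = ((-74 - 1*48) + 18812) + (93 - 81)² = ((-74 - 48) + 18812) + 12² = (-122 + 18812) + 144 = 18690 + 144 = 18834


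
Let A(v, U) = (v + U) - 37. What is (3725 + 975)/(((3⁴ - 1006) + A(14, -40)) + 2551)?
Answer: 4700/1563 ≈ 3.0070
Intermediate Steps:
A(v, U) = -37 + U + v (A(v, U) = (U + v) - 37 = -37 + U + v)
(3725 + 975)/(((3⁴ - 1006) + A(14, -40)) + 2551) = (3725 + 975)/(((3⁴ - 1006) + (-37 - 40 + 14)) + 2551) = 4700/(((81 - 1006) - 63) + 2551) = 4700/((-925 - 63) + 2551) = 4700/(-988 + 2551) = 4700/1563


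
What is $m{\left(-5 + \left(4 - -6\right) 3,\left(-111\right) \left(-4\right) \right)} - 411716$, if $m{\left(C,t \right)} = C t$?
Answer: $-400616$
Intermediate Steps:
$m{\left(-5 + \left(4 - -6\right) 3,\left(-111\right) \left(-4\right) \right)} - 411716 = \left(-5 + \left(4 - -6\right) 3\right) \left(\left(-111\right) \left(-4\right)\right) - 411716 = \left(-5 + \left(4 + 6\right) 3\right) 444 - 411716 = \left(-5 + 10 \cdot 3\right) 444 - 411716 = \left(-5 + 30\right) 444 - 411716 = 25 \cdot 444 - 411716 = 11100 - 411716 = -400616$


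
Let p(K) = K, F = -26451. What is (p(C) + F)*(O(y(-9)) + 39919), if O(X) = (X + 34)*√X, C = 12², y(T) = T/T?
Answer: -1051069878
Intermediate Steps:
y(T) = 1
C = 144
O(X) = √X*(34 + X) (O(X) = (34 + X)*√X = √X*(34 + X))
(p(C) + F)*(O(y(-9)) + 39919) = (144 - 26451)*(√1*(34 + 1) + 39919) = -26307*(1*35 + 39919) = -26307*(35 + 39919) = -26307*39954 = -1051069878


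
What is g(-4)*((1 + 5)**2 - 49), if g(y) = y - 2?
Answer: 78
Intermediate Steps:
g(y) = -2 + y
g(-4)*((1 + 5)**2 - 49) = (-2 - 4)*((1 + 5)**2 - 49) = -6*(6**2 - 49) = -6*(36 - 49) = -6*(-13) = 78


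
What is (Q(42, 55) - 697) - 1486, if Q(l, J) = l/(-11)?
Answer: -24055/11 ≈ -2186.8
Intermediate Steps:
Q(l, J) = -l/11 (Q(l, J) = l*(-1/11) = -l/11)
(Q(42, 55) - 697) - 1486 = (-1/11*42 - 697) - 1486 = (-42/11 - 697) - 1486 = -7709/11 - 1486 = -24055/11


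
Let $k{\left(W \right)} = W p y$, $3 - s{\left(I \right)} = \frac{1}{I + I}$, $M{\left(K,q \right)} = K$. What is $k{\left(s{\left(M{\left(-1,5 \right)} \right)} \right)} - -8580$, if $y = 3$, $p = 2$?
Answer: $8601$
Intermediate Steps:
$s{\left(I \right)} = 3 - \frac{1}{2 I}$ ($s{\left(I \right)} = 3 - \frac{1}{I + I} = 3 - \frac{1}{2 I}$)
$k{\left(W \right)} = 6 W$ ($k{\left(W \right)} = W 2 \cdot 3 = 2 W 3 = 6 W$)
$k{\left(s{\left(M{\left(-1,5 \right)} \right)} \right)} - -8580 = 6 \left(3 - \frac{1}{2 \left(-1\right)}\right) - -8580 = 6 \left(3 - - \frac{1}{2}\right) + 8580 = 6 \left(3 + \frac{1}{2}\right) + 8580 = 6 \cdot \frac{7}{2} + 8580 = 21 + 8580 = 8601$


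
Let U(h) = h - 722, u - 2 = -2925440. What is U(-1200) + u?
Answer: -2927360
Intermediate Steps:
u = -2925438 (u = 2 - 2925440 = -2925438)
U(h) = -722 + h
U(-1200) + u = (-722 - 1200) - 2925438 = -1922 - 2925438 = -2927360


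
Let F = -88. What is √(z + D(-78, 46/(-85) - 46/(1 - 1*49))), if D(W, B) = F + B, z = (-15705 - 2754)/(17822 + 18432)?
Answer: I*√30115403527972110/18489540 ≈ 9.3857*I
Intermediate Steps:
z = -18459/36254 ≈ -0.50916
D(W, B) = -88 + B
√(z + D(-78, 46/(-85) - 46/(1 - 1*49))) = √(-18459/36254 + (-88 + (46/(-85) - 46/(1 - 1*49)))) = √(-18459/36254 + (-88 + (46*(-1/85) - 46/(1 - 49)))) = √(-18459/36254 + (-88 + (-46/85 - 46/(-48)))) = √(-18459/36254 + (-88 + (-46/85 - 46*(-1/48)))) = √(-18459/36254 + (-88 + (-46/85 + 23/24))) = √(-18459/36254 + (-88 + 851/2040)) = √(-18459/36254 - 178669/2040) = √(-3257561143/36979080) = I*√30115403527972110/18489540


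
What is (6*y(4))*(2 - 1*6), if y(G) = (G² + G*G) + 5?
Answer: -888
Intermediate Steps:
y(G) = 5 + 2*G² (y(G) = (G² + G²) + 5 = 2*G² + 5 = 5 + 2*G²)
(6*y(4))*(2 - 1*6) = (6*(5 + 2*4²))*(2 - 1*6) = (6*(5 + 2*16))*(2 - 6) = (6*(5 + 32))*(-4) = (6*37)*(-4) = 222*(-4) = -888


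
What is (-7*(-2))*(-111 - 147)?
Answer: -3612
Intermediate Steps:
(-7*(-2))*(-111 - 147) = 14*(-258) = -3612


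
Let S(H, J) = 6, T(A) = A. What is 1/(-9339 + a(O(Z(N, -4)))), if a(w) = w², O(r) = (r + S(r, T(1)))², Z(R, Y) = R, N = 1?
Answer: -1/6938 ≈ -0.00014413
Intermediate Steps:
O(r) = (6 + r)² (O(r) = (r + 6)² = (6 + r)²)
1/(-9339 + a(O(Z(N, -4)))) = 1/(-9339 + ((6 + 1)²)²) = 1/(-9339 + (7²)²) = 1/(-9339 + 49²) = 1/(-9339 + 2401) = 1/(-6938) = -1/6938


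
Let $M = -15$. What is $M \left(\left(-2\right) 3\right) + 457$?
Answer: $547$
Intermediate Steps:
$M \left(\left(-2\right) 3\right) + 457 = - 15 \left(\left(-2\right) 3\right) + 457 = \left(-15\right) \left(-6\right) + 457 = 90 + 457 = 547$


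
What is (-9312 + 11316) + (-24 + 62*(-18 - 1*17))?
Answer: -190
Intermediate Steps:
(-9312 + 11316) + (-24 + 62*(-18 - 1*17)) = 2004 + (-24 + 62*(-18 - 17)) = 2004 + (-24 + 62*(-35)) = 2004 + (-24 - 2170) = 2004 - 2194 = -190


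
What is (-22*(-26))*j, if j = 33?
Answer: 18876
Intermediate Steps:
(-22*(-26))*j = -22*(-26)*33 = 572*33 = 18876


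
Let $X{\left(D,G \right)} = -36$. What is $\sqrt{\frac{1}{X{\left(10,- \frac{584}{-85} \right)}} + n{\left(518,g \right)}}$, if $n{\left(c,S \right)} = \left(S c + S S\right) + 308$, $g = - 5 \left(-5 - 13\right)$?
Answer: $\frac{\sqrt{1981007}}{6} \approx 234.58$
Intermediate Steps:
$g = 90$ ($g = \left(-5\right) \left(-18\right) = 90$)
$n{\left(c,S \right)} = 308 + S^{2} + S c$ ($n{\left(c,S \right)} = \left(S c + S^{2}\right) + 308 = \left(S^{2} + S c\right) + 308 = 308 + S^{2} + S c$)
$\sqrt{\frac{1}{X{\left(10,- \frac{584}{-85} \right)}} + n{\left(518,g \right)}} = \sqrt{\frac{1}{-36} + \left(308 + 90^{2} + 90 \cdot 518\right)} = \sqrt{- \frac{1}{36} + \left(308 + 8100 + 46620\right)} = \sqrt{- \frac{1}{36} + 55028} = \sqrt{\frac{1981007}{36}} = \frac{\sqrt{1981007}}{6}$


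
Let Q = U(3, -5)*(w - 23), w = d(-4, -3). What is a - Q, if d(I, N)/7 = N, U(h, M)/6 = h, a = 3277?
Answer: 4069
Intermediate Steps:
U(h, M) = 6*h
d(I, N) = 7*N
w = -21 (w = 7*(-3) = -21)
Q = -792 (Q = (6*3)*(-21 - 23) = 18*(-44) = -792)
a - Q = 3277 - 1*(-792) = 3277 + 792 = 4069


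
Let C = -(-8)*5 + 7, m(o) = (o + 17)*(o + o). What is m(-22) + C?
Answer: 267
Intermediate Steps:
m(o) = 2*o*(17 + o) (m(o) = (17 + o)*(2*o) = 2*o*(17 + o))
C = 47 (C = -4*(-10) + 7 = 40 + 7 = 47)
m(-22) + C = 2*(-22)*(17 - 22) + 47 = 2*(-22)*(-5) + 47 = 220 + 47 = 267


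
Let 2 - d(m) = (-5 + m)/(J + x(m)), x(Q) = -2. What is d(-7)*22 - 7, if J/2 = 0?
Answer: -95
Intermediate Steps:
J = 0 (J = 2*0 = 0)
d(m) = -½ + m/2 (d(m) = 2 - (-5 + m)/(0 - 2) = 2 - (-5 + m)/(-2) = 2 - (-5 + m)*(-1)/2 = 2 - (5/2 - m/2) = 2 + (-5/2 + m/2) = -½ + m/2)
d(-7)*22 - 7 = (-½ + (½)*(-7))*22 - 7 = (-½ - 7/2)*22 - 7 = -4*22 - 7 = -88 - 7 = -95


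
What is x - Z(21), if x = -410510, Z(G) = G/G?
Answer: -410511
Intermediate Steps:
Z(G) = 1
x - Z(21) = -410510 - 1*1 = -410510 - 1 = -410511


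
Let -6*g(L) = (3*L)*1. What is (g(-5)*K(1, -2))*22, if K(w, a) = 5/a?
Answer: -275/2 ≈ -137.50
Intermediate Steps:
g(L) = -L/2 (g(L) = -3*L/6 = -L/2)
(g(-5)*K(1, -2))*22 = ((-½*(-5))*(5/(-2)))*22 = (5*(5*(-½))/2)*22 = ((5/2)*(-5/2))*22 = -25/4*22 = -275/2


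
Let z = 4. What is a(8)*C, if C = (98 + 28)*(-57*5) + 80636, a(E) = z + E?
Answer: 536712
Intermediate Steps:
a(E) = 4 + E
C = 44726 (C = 126*(-285) + 80636 = -35910 + 80636 = 44726)
a(8)*C = (4 + 8)*44726 = 12*44726 = 536712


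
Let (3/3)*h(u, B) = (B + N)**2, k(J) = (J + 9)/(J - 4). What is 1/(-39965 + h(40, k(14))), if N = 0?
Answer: -100/3995971 ≈ -2.5025e-5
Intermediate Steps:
k(J) = (9 + J)/(-4 + J)
h(u, B) = B**2 (h(u, B) = (B + 0)**2 = B**2)
1/(-39965 + h(40, k(14))) = 1/(-39965 + ((9 + 14)/(-4 + 14))**2) = 1/(-39965 + (23/10)**2) = 1/(-39965 + 529/100) = 1/(-3995971/100) = -100/3995971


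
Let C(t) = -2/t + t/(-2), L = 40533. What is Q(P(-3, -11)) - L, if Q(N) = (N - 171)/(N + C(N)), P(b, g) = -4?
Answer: -121249/3 ≈ -40416.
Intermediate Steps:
C(t) = -2/t - t/2 (C(t) = -2/t + t*(-1/2) = -2/t - t/2)
Q(N) = (-171 + N)/(N/2 - 2/N) (Q(N) = (N - 171)/(N + (-2/N - N/2)) = (-171 + N)/(N/2 - 2/N))
Q(P(-3, -11)) - L = 2*(-4)*(-171 - 4)/(-4 + (-4)**2) - 1*40533 = 2*(-4)*(-175)/(-4 + 16) - 40533 = 2*(-4)*(-175)/12 - 40533 = 2*(-4)*(1/12)*(-175) - 40533 = 350/3 - 40533 = -121249/3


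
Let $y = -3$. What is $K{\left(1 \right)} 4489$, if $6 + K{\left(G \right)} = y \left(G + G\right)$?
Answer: $-53868$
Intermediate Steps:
$K{\left(G \right)} = -6 - 6 G$ ($K{\left(G \right)} = -6 - 3 \left(G + G\right) = -6 - 3 \cdot 2 G = -6 - 6 G$)
$K{\left(1 \right)} 4489 = \left(-6 - 6\right) 4489 = \left(-12\right) 4489 = -53868$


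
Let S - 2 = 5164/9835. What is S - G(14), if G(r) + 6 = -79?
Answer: 860809/9835 ≈ 87.525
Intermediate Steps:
G(r) = -85 (G(r) = -6 - 79 = -85)
S = 24834/9835 (S = 2 + 5164/9835 = 24834/9835 ≈ 2.5251)
S - G(14) = 24834/9835 - 1*(-85) = 24834/9835 + 85 = 860809/9835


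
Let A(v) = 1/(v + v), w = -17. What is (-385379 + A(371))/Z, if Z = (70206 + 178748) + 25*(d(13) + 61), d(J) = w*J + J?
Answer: -285951217/181997018 ≈ -1.5712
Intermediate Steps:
A(v) = 1/(2*v)
d(J) = -16*J (d(J) = -17*J + J = -16*J)
Z = 245279 (Z = (70206 + 178748) + 25*(-16*13 + 61) = 248954 + 25*(-208 + 61) = 248954 + 25*(-147) = 248954 - 3675 = 245279)
(-385379 + A(371))/Z = (-385379 + (½)/371)/245279 = (-385379 + (½)*(1/371))*(1/245279) = (-385379 + 1/742)*(1/245279) = -285951217/742*1/245279 = -285951217/181997018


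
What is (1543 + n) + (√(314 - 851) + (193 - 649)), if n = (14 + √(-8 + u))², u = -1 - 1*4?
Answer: 1270 + I*√537 + 28*I*√13 ≈ 1270.0 + 124.13*I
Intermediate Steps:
u = -5 (u = -1 - 4 = -5)
n = (14 + I*√13)² (n = (14 + √(-8 - 5))² = (14 + √(-13))² = (14 + I*√13)² ≈ 183.0 + 100.96*I)
(1543 + n) + (√(314 - 851) + (193 - 649)) = (1543 + (14 + I*√13)²) + (√(314 - 851) + (193 - 649)) = (1543 + (14 + I*√13)²) + (√(-537) - 456) = (1543 + (14 + I*√13)²) + (I*√537 - 456) = (1543 + (14 + I*√13)²) + (-456 + I*√537) = 1087 + (14 + I*√13)² + I*√537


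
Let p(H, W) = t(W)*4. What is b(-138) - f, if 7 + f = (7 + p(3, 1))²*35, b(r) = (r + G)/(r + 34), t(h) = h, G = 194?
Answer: -54971/13 ≈ -4228.5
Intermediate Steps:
b(r) = (194 + r)/(34 + r) (b(r) = (r + 194)/(r + 34) = (194 + r)/(34 + r))
p(H, W) = 4*W (p(H, W) = W*4 = 4*W)
f = 4228 (f = -7 + (7 + 4*1)²*35 = -7 + (7 + 4)²*35 = -7 + 11²*35 = -7 + 121*35 = -7 + 4235 = 4228)
b(-138) - f = (194 - 138)/(34 - 138) - 1*4228 = 56/(-104) - 4228 = -1/104*56 - 4228 = -7/13 - 4228 = -54971/13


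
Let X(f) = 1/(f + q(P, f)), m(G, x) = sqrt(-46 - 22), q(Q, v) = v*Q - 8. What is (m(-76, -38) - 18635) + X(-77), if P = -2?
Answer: -1285814/69 + 2*I*sqrt(17) ≈ -18635.0 + 8.2462*I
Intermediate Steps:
q(Q, v) = -8 + Q*v (q(Q, v) = Q*v - 8 = -8 + Q*v)
m(G, x) = 2*I*sqrt(17) (m(G, x) = sqrt(-68) = 2*I*sqrt(17))
X(f) = 1/(-8 - f) (X(f) = 1/(f + (-8 - 2*f)) = 1/(-8 - f))
(m(-76, -38) - 18635) + X(-77) = (2*I*sqrt(17) - 18635) + 1/(-8 - 1*(-77)) = (-18635 + 2*I*sqrt(17)) + 1/(-8 + 77) = (-18635 + 2*I*sqrt(17)) + 1/69 = -1285814/69 + 2*I*sqrt(17)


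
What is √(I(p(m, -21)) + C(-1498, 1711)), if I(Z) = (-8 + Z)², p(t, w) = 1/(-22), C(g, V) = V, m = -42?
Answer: √859453/22 ≈ 42.139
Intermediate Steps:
p(t, w) = -1/22
√(I(p(m, -21)) + C(-1498, 1711)) = √((-8 - 1/22)² + 1711) = √((-177/22)² + 1711) = √(31329/484 + 1711) = √(859453/484) = √859453/22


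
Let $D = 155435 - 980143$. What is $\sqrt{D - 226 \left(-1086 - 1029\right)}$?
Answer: $i \sqrt{346718} \approx 588.83 i$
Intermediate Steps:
$D = -824708$ ($D = 155435 - 980143 = -824708$)
$\sqrt{D - 226 \left(-1086 - 1029\right)} = \sqrt{-824708 - 226 \left(-1086 - 1029\right)} = \sqrt{-824708 - -477990} = \sqrt{-824708 + 477990} = \sqrt{-346718} = i \sqrt{346718}$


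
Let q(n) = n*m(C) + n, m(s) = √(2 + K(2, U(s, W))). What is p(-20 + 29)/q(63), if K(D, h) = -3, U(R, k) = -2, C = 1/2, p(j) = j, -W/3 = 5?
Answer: 1/14 - I/14 ≈ 0.071429 - 0.071429*I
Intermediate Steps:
W = -15 (W = -3*5 = -15)
C = ½ ≈ 0.50000
m(s) = I (m(s) = √(2 - 3) = √(-1) = I)
q(n) = n + I*n (q(n) = n*I + n = I*n + n = n + I*n)
p(-20 + 29)/q(63) = (-20 + 29)/((63*(1 + I))) = 9/(63 + 63*I) = 9*((63 - 63*I)/7938) = (63 - 63*I)/882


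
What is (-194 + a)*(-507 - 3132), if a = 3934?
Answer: -13609860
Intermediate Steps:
(-194 + a)*(-507 - 3132) = (-194 + 3934)*(-507 - 3132) = 3740*(-3639) = -13609860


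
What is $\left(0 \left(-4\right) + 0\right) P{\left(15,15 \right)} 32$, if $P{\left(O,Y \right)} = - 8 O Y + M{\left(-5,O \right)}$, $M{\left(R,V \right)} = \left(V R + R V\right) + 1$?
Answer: $0$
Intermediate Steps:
$M{\left(R,V \right)} = 1 + 2 R V$ ($M{\left(R,V \right)} = \left(R V + R V\right) + 1 = 2 R V + 1 = 1 + 2 R V$)
$P{\left(O,Y \right)} = 1 - 10 O - 8 O Y$ ($P{\left(O,Y \right)} = - 8 O Y + \left(1 + 2 \left(-5\right) O\right) = - 8 O Y - \left(-1 + 10 O\right) = 1 - 10 O - 8 O Y$)
$\left(0 \left(-4\right) + 0\right) P{\left(15,15 \right)} 32 = \left(0 \left(-4\right) + 0\right) \left(1 - 150 - 120 \cdot 15\right) 32 = \left(0 + 0\right) \left(1 - 150 - 1800\right) 32 = 0 \left(\left(-1949\right) 32\right) = 0 \left(-62368\right) = 0$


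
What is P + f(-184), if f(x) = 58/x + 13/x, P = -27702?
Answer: -5097239/184 ≈ -27702.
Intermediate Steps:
f(x) = 71/x
P + f(-184) = -27702 + 71/(-184) = -27702 + 71*(-1/184) = -27702 - 71/184 = -5097239/184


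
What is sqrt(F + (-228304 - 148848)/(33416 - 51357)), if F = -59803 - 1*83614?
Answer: I*sqrt(46156223042545)/17941 ≈ 378.68*I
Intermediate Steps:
F = -143417 (F = -59803 - 83614 = -143417)
sqrt(F + (-228304 - 148848)/(33416 - 51357)) = sqrt(-143417 + (-228304 - 148848)/(33416 - 51357)) = sqrt(-143417 - 377152/(-17941)) = sqrt(-143417 - 377152*(-1/17941)) = sqrt(-143417 + 377152/17941) = sqrt(-2572667245/17941) = I*sqrt(46156223042545)/17941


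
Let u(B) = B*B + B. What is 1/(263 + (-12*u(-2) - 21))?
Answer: 1/218 ≈ 0.0045872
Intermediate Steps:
u(B) = B + B**2 (u(B) = B**2 + B = B + B**2)
1/(263 + (-12*u(-2) - 21)) = 1/(263 + (-(-24)*(1 - 2) - 21)) = 1/(263 + (-(-24)*(-1) - 21)) = 1/(263 + (-12*2 - 21)) = 1/(263 + (-24 - 21)) = 1/(263 - 45) = 1/218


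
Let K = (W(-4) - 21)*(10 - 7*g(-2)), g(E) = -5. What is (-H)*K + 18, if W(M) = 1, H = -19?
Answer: -17082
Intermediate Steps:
K = -900 (K = (1 - 21)*(10 - 7*(-5)) = -20*(10 + 35) = -20*45 = -900)
(-H)*K + 18 = -1*(-19)*(-900) + 18 = 19*(-900) + 18 = -17100 + 18 = -17082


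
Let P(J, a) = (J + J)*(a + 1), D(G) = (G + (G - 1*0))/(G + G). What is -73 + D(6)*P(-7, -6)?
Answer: -3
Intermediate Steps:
D(G) = 1 (D(G) = (G + (G + 0))/((2*G)) = (G + G)*(1/(2*G)) = (2*G)*(1/(2*G)) = 1)
P(J, a) = 2*J*(1 + a) (P(J, a) = (2*J)*(1 + a) = 2*J*(1 + a))
-73 + D(6)*P(-7, -6) = -73 + 1*(2*(-7)*(1 - 6)) = -73 + 1*(2*(-7)*(-5)) = -73 + 1*70 = -73 + 70 = -3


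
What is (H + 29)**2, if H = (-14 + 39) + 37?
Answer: 8281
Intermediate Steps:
H = 62 (H = 25 + 37 = 62)
(H + 29)**2 = (62 + 29)**2 = 91**2 = 8281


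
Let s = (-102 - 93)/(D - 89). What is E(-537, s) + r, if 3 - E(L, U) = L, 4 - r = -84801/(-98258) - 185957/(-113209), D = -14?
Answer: 6023415318253/11123689922 ≈ 541.49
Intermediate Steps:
r = 16622760373/11123689922 (r = 4 - (-84801/(-98258) - 185957/(-113209)) = 4 - (-84801*(-1/98258) - 185957*(-1/113209)) = 4 - (84801/98258 + 185957/113209) = 4 - 1*27871999315/11123689922 = 4 - 27871999315/11123689922 = 16622760373/11123689922 ≈ 1.4944)
s = 195/103 (s = (-102 - 93)/(-14 - 89) = -195/(-103) = -195*(-1/103) = 195/103 ≈ 1.8932)
E(L, U) = 3 - L
E(-537, s) + r = (3 - 1*(-537)) + 16622760373/11123689922 = (3 + 537) + 16622760373/11123689922 = 540 + 16622760373/11123689922 = 6023415318253/11123689922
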